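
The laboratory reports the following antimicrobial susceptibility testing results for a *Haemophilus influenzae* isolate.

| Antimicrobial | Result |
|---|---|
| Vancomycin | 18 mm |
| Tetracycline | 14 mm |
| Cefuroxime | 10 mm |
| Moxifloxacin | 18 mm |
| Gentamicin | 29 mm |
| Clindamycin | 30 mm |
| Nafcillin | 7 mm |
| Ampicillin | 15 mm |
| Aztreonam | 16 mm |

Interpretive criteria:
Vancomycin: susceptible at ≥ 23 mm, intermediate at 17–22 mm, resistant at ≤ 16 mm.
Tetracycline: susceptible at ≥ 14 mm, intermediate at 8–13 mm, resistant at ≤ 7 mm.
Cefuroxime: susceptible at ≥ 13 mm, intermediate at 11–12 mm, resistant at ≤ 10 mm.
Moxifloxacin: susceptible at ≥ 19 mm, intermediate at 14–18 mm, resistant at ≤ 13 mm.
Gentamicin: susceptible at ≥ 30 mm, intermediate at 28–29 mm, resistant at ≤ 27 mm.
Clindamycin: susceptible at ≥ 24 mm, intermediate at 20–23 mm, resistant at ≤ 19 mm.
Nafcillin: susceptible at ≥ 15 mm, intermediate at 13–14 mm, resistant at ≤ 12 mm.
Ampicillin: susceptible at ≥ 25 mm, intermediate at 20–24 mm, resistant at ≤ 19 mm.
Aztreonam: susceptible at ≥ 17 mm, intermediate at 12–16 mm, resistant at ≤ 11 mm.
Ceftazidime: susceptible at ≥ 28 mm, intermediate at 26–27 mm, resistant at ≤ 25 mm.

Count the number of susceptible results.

Vancomycin: 18 mm is in 17–22 mm — intermediate
Tetracycline 14 mm: ≥ 14 mm ⇒ S
Cefuroxime (10 mm) ≤ 10 mm — resistant
Moxifloxacin 18 mm: in 14–18 mm ⇒ intermediate
Gentamicin 29 mm: in 28–29 mm — Intermediate
Clindamycin (30 mm) ≥ 24 mm ⇒ Susceptible
Nafcillin: 7 mm is ≤ 12 mm → resistant
Ampicillin (15 mm) ≤ 19 mm ⇒ R
Aztreonam (16 mm) in 12–16 mm — I
Susceptible: 2

2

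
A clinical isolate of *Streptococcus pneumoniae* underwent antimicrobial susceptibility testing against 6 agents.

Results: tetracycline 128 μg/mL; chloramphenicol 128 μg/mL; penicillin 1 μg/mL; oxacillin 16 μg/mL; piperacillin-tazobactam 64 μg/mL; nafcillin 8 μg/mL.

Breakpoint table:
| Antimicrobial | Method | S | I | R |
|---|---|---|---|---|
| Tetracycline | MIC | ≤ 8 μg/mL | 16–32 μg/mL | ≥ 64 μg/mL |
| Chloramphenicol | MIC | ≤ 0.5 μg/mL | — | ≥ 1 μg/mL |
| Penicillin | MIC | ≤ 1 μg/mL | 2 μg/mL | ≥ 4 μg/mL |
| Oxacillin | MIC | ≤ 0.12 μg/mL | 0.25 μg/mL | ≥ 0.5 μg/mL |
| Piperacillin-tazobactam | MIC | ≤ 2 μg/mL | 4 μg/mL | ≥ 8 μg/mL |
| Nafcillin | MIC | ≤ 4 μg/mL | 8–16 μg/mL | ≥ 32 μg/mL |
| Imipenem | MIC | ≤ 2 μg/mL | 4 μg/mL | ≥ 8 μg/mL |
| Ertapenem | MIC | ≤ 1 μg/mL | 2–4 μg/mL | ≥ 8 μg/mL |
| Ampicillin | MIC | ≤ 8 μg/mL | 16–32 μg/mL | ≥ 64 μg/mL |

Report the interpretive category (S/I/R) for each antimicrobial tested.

R, R, S, R, R, I

Tetracycline 128 μg/mL: ≥ 64 μg/mL → resistant
Chloramphenicol 128 μg/mL: ≥ 1 μg/mL ⇒ resistant
Penicillin 1 μg/mL: ≤ 1 μg/mL → Susceptible
Oxacillin: 16 μg/mL is ≥ 0.5 μg/mL → resistant
Piperacillin-tazobactam 64 μg/mL: ≥ 8 μg/mL ⇒ resistant
Nafcillin: 8 μg/mL is in 8–16 μg/mL ⇒ I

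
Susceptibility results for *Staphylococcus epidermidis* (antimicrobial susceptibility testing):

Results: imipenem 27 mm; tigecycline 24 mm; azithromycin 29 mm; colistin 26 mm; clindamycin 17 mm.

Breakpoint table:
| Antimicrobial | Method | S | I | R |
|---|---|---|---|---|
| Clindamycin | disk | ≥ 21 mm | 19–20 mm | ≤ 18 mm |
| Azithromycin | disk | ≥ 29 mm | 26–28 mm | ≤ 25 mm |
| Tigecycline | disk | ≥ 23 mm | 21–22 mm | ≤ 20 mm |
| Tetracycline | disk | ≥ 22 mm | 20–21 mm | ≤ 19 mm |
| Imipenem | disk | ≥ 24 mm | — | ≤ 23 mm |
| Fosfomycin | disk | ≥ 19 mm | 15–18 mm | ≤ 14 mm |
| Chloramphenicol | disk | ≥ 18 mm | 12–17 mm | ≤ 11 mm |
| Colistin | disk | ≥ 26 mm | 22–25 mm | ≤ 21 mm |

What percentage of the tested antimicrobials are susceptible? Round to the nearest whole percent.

Imipenem 27 mm: ≥ 24 mm ⇒ S
Tigecycline (24 mm) ≥ 23 mm ⇒ Susceptible
Azithromycin (29 mm) ≥ 29 mm → S
Colistin (26 mm) ≥ 26 mm → susceptible
Clindamycin 17 mm: ≤ 18 mm → resistant
Susceptible: 4/5

80%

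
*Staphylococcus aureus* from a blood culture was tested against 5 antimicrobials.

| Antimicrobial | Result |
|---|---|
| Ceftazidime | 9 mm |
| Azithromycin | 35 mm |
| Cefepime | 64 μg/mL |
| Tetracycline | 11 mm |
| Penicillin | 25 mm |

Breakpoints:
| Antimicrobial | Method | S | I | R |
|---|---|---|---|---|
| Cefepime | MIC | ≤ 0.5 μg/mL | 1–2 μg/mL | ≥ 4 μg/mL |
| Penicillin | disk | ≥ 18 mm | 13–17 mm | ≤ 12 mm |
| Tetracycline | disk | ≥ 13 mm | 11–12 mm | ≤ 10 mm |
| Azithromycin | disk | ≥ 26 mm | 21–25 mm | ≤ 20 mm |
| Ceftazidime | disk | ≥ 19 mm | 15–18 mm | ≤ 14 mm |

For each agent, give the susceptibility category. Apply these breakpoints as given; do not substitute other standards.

R, S, R, I, S

Ceftazidime (9 mm) ≤ 14 mm ⇒ R
Azithromycin: 35 mm is ≥ 26 mm → Susceptible
Cefepime (64 μg/mL) ≥ 4 μg/mL → resistant
Tetracycline: 11 mm is in 11–12 mm ⇒ Intermediate
Penicillin (25 mm) ≥ 18 mm — Susceptible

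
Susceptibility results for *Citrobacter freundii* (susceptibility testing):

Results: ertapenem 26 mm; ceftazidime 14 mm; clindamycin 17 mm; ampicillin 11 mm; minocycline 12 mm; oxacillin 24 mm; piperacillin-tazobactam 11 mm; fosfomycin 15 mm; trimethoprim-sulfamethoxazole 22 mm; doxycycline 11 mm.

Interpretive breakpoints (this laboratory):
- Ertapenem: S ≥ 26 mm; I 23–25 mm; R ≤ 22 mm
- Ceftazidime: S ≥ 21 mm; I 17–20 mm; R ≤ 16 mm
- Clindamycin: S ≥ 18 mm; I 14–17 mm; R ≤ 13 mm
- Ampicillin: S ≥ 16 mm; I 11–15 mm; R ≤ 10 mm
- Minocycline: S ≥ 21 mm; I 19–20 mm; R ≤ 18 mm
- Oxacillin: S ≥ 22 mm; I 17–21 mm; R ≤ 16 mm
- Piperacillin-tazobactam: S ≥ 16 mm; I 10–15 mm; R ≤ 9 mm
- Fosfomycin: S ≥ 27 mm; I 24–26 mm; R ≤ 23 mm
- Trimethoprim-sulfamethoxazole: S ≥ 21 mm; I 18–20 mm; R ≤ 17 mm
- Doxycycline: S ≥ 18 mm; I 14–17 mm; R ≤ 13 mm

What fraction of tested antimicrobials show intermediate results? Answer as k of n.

3 of 10

Ertapenem: 26 mm is ≥ 26 mm — susceptible
Ceftazidime (14 mm) ≤ 16 mm ⇒ Resistant
Clindamycin: 17 mm is in 14–17 mm → I
Ampicillin: 11 mm is in 11–15 mm → I
Minocycline 12 mm: ≤ 18 mm → resistant
Oxacillin 24 mm: ≥ 22 mm — S
Piperacillin-tazobactam 11 mm: in 10–15 mm — intermediate
Fosfomycin: 15 mm is ≤ 23 mm → R
Trimethoprim-sulfamethoxazole 22 mm: ≥ 21 mm → susceptible
Doxycycline 11 mm: ≤ 13 mm ⇒ resistant
Intermediate: 3/10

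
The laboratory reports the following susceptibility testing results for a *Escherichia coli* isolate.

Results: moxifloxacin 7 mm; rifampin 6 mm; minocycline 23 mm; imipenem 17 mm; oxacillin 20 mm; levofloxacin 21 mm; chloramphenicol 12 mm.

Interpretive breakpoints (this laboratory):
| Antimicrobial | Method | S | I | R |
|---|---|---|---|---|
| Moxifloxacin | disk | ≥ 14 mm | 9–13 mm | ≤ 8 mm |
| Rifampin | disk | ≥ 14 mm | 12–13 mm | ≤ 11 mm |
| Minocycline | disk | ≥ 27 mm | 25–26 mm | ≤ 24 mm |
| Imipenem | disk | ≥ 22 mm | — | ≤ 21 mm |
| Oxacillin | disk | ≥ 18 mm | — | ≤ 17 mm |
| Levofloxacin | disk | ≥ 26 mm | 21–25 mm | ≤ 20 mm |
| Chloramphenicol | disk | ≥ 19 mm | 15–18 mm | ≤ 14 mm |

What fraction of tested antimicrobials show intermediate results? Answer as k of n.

Moxifloxacin (7 mm) ≤ 8 mm ⇒ Resistant
Rifampin: 6 mm is ≤ 11 mm → resistant
Minocycline 23 mm: ≤ 24 mm — R
Imipenem: 17 mm is ≤ 21 mm ⇒ R
Oxacillin 20 mm: ≥ 18 mm ⇒ S
Levofloxacin: 21 mm is in 21–25 mm ⇒ I
Chloramphenicol 12 mm: ≤ 14 mm ⇒ R
Intermediate: 1/7

1 of 7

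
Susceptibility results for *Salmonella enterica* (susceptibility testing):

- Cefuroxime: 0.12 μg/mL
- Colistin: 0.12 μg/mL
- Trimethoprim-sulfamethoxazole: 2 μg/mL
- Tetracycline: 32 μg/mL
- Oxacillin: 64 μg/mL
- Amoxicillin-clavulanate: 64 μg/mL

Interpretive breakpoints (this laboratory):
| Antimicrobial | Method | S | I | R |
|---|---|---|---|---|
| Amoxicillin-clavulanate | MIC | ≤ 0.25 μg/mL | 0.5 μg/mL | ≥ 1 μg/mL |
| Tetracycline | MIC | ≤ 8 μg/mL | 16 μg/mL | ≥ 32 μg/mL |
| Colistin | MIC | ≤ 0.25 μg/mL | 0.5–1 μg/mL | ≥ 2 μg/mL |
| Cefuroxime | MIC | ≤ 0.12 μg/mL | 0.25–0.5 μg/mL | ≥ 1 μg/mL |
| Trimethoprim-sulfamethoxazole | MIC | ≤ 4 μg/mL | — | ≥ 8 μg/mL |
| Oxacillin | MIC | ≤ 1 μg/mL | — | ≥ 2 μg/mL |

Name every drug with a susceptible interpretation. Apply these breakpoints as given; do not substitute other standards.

cefuroxime, colistin, trimethoprim-sulfamethoxazole

Cefuroxime 0.12 μg/mL: ≤ 0.12 μg/mL → S
Colistin 0.12 μg/mL: ≤ 0.25 μg/mL ⇒ susceptible
Trimethoprim-sulfamethoxazole (2 μg/mL) ≤ 4 μg/mL → susceptible
Tetracycline: 32 μg/mL is ≥ 32 μg/mL ⇒ resistant
Oxacillin 64 μg/mL: ≥ 2 μg/mL ⇒ Resistant
Amoxicillin-clavulanate 64 μg/mL: ≥ 1 μg/mL ⇒ Resistant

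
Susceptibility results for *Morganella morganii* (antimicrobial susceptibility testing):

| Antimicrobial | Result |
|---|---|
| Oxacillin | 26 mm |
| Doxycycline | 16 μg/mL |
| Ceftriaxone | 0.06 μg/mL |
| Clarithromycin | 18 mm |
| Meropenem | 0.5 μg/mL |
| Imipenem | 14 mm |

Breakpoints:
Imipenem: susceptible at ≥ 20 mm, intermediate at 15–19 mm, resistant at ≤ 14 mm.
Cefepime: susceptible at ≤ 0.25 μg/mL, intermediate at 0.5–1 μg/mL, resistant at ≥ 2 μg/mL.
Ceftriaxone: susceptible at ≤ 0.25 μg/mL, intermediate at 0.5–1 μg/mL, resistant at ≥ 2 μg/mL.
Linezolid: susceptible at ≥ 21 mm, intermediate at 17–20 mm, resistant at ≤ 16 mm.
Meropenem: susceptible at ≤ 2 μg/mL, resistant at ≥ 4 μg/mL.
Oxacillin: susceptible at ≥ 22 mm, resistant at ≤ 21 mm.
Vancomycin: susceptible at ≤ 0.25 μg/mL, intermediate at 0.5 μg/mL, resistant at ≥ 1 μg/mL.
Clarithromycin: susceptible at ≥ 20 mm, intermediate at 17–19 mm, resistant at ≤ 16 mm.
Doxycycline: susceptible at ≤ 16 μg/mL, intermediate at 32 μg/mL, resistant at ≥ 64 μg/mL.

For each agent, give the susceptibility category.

Oxacillin 26 mm: ≥ 22 mm — susceptible
Doxycycline: 16 μg/mL is ≤ 16 μg/mL ⇒ Susceptible
Ceftriaxone (0.06 μg/mL) ≤ 0.25 μg/mL — susceptible
Clarithromycin (18 mm) in 17–19 mm → Intermediate
Meropenem 0.5 μg/mL: ≤ 2 μg/mL ⇒ Susceptible
Imipenem (14 mm) ≤ 14 mm — R

S, S, S, I, S, R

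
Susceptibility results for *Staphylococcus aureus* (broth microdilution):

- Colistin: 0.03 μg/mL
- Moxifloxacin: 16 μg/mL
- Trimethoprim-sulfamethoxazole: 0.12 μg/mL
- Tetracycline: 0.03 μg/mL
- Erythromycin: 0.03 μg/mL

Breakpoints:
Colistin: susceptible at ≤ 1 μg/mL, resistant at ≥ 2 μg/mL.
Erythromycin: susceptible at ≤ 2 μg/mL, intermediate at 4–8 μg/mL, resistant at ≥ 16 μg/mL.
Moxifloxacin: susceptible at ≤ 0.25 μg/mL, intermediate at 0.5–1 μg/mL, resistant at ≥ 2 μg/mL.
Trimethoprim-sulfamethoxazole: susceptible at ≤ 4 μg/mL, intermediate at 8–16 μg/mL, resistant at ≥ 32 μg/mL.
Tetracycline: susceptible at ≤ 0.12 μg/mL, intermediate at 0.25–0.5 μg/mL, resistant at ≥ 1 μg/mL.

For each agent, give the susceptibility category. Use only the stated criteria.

S, R, S, S, S

Colistin: 0.03 μg/mL is ≤ 1 μg/mL ⇒ S
Moxifloxacin 16 μg/mL: ≥ 2 μg/mL → R
Trimethoprim-sulfamethoxazole: 0.12 μg/mL is ≤ 4 μg/mL → S
Tetracycline 0.03 μg/mL: ≤ 0.12 μg/mL → Susceptible
Erythromycin 0.03 μg/mL: ≤ 2 μg/mL — susceptible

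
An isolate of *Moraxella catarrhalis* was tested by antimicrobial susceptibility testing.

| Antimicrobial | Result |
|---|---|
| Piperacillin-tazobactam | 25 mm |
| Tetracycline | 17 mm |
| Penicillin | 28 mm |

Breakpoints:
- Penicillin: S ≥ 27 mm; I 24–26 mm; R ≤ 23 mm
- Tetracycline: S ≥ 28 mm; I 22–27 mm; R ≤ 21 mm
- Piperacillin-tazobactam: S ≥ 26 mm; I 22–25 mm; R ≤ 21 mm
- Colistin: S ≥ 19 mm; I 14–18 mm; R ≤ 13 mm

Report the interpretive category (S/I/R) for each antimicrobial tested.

I, R, S

Piperacillin-tazobactam 25 mm: in 22–25 mm → intermediate
Tetracycline 17 mm: ≤ 21 mm ⇒ Resistant
Penicillin: 28 mm is ≥ 27 mm → susceptible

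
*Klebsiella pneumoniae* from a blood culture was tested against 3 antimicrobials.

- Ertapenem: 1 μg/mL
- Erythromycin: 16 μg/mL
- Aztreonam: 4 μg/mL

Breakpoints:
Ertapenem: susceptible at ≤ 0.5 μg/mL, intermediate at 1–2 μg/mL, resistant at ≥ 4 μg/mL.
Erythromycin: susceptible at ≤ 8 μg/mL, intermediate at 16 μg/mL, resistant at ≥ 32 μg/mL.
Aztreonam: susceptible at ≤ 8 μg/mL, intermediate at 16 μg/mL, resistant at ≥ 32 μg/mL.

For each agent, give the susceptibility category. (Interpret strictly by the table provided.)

Ertapenem (1 μg/mL) in 1–2 μg/mL → Intermediate
Erythromycin: 16 μg/mL is = 16 μg/mL — I
Aztreonam (4 μg/mL) ≤ 8 μg/mL → S

I, I, S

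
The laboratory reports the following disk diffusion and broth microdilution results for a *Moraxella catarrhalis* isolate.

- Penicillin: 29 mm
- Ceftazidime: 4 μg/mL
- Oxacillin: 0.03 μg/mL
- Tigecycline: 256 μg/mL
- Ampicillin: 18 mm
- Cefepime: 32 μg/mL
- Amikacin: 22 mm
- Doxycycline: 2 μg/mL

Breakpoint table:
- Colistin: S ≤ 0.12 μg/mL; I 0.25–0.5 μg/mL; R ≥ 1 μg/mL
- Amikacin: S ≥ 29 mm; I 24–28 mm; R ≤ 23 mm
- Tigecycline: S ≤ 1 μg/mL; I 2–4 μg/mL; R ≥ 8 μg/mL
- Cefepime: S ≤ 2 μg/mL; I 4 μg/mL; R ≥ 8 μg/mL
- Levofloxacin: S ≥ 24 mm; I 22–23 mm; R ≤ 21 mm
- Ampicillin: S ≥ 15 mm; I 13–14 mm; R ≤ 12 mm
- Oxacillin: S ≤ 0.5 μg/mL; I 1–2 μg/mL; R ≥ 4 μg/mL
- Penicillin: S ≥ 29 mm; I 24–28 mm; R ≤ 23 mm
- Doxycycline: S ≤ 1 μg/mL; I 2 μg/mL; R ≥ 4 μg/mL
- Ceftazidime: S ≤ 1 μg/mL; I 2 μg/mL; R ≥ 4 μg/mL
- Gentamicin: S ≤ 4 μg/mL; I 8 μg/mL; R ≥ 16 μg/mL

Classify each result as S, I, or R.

S, R, S, R, S, R, R, I

Penicillin: 29 mm is ≥ 29 mm → susceptible
Ceftazidime 4 μg/mL: ≥ 4 μg/mL — resistant
Oxacillin 0.03 μg/mL: ≤ 0.5 μg/mL — S
Tigecycline (256 μg/mL) ≥ 8 μg/mL — Resistant
Ampicillin: 18 mm is ≥ 15 mm ⇒ susceptible
Cefepime: 32 μg/mL is ≥ 8 μg/mL ⇒ R
Amikacin 22 mm: ≤ 23 mm → R
Doxycycline (2 μg/mL) = 2 μg/mL → I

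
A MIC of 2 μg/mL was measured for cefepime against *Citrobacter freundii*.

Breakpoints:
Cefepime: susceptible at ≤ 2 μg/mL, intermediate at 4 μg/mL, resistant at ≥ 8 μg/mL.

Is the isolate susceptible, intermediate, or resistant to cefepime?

Cefepime: 2 μg/mL is ≤ 2 μg/mL ⇒ S

Susceptible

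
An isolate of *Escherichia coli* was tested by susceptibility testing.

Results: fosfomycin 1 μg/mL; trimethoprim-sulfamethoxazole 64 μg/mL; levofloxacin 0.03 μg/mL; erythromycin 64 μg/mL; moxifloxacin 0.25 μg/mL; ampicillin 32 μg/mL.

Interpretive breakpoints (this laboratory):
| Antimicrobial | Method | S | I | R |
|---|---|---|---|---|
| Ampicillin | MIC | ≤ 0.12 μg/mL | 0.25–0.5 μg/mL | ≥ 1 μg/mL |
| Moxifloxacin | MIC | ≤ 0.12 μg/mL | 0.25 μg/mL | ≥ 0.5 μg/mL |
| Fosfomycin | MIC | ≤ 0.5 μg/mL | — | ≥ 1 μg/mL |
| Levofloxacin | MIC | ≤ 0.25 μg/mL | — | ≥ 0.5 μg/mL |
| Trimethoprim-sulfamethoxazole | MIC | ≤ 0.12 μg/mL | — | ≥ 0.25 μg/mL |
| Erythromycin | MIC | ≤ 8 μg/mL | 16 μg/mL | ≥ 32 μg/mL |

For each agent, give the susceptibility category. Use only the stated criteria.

R, R, S, R, I, R

Fosfomycin 1 μg/mL: ≥ 1 μg/mL — Resistant
Trimethoprim-sulfamethoxazole 64 μg/mL: ≥ 0.25 μg/mL ⇒ R
Levofloxacin 0.03 μg/mL: ≤ 0.25 μg/mL → Susceptible
Erythromycin: 64 μg/mL is ≥ 32 μg/mL ⇒ Resistant
Moxifloxacin: 0.25 μg/mL is = 0.25 μg/mL → I
Ampicillin 32 μg/mL: ≥ 1 μg/mL — Resistant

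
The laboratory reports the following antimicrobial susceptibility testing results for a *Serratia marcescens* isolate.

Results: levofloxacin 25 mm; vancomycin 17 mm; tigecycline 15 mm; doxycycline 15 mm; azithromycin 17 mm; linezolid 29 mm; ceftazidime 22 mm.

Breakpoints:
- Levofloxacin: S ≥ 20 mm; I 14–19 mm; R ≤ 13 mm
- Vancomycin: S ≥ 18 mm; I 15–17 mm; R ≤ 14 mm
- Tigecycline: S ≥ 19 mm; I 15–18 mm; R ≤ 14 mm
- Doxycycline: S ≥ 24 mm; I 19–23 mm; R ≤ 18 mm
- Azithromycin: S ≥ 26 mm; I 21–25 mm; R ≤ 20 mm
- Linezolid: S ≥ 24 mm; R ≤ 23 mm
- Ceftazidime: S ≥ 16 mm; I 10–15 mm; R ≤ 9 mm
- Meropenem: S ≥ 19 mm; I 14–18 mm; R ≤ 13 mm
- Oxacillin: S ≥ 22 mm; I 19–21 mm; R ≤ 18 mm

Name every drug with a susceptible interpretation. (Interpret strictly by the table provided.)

Levofloxacin: 25 mm is ≥ 20 mm ⇒ susceptible
Vancomycin: 17 mm is in 15–17 mm ⇒ intermediate
Tigecycline: 15 mm is in 15–18 mm → intermediate
Doxycycline 15 mm: ≤ 18 mm → resistant
Azithromycin 17 mm: ≤ 20 mm ⇒ resistant
Linezolid 29 mm: ≥ 24 mm → susceptible
Ceftazidime (22 mm) ≥ 16 mm — susceptible

levofloxacin, linezolid, ceftazidime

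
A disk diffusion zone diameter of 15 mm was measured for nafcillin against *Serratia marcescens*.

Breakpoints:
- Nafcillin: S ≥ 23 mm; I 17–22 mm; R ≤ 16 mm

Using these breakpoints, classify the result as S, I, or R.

Nafcillin 15 mm: ≤ 16 mm → R

Resistant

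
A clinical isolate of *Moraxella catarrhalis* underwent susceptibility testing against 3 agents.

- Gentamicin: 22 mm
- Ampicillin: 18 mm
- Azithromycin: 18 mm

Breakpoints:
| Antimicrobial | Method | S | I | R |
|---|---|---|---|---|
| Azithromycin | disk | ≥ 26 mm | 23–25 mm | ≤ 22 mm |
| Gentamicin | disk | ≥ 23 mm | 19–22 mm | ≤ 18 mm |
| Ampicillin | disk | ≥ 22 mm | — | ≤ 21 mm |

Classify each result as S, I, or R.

Gentamicin (22 mm) in 19–22 mm — Intermediate
Ampicillin: 18 mm is ≤ 21 mm — R
Azithromycin (18 mm) ≤ 22 mm — R

I, R, R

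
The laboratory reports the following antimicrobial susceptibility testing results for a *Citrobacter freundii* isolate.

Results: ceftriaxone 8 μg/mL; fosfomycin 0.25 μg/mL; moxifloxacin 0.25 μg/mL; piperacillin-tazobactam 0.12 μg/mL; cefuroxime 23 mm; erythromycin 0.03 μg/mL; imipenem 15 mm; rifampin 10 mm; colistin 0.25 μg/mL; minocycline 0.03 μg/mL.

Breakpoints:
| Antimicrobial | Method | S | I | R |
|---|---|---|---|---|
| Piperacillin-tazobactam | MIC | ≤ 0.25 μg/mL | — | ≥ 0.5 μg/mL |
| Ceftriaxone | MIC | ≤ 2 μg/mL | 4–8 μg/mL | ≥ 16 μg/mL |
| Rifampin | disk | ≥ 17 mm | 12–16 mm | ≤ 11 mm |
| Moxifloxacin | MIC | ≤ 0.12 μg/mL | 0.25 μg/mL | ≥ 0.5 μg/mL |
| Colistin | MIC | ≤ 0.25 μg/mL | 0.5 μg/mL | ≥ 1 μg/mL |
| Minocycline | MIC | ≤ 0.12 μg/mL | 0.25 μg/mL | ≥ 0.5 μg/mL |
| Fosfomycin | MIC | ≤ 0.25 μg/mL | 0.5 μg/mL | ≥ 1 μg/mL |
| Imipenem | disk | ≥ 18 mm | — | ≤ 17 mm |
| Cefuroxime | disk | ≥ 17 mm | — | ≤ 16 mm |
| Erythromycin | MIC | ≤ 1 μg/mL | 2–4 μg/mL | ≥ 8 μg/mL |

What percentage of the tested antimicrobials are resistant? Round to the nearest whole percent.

Ceftriaxone (8 μg/mL) in 4–8 μg/mL — I
Fosfomycin (0.25 μg/mL) ≤ 0.25 μg/mL ⇒ S
Moxifloxacin: 0.25 μg/mL is = 0.25 μg/mL → I
Piperacillin-tazobactam: 0.12 μg/mL is ≤ 0.25 μg/mL → S
Cefuroxime 23 mm: ≥ 17 mm → S
Erythromycin (0.03 μg/mL) ≤ 1 μg/mL → susceptible
Imipenem 15 mm: ≤ 17 mm → R
Rifampin: 10 mm is ≤ 11 mm → Resistant
Colistin 0.25 μg/mL: ≤ 0.25 μg/mL ⇒ susceptible
Minocycline 0.03 μg/mL: ≤ 0.12 μg/mL → Susceptible
Resistant: 2/10

20%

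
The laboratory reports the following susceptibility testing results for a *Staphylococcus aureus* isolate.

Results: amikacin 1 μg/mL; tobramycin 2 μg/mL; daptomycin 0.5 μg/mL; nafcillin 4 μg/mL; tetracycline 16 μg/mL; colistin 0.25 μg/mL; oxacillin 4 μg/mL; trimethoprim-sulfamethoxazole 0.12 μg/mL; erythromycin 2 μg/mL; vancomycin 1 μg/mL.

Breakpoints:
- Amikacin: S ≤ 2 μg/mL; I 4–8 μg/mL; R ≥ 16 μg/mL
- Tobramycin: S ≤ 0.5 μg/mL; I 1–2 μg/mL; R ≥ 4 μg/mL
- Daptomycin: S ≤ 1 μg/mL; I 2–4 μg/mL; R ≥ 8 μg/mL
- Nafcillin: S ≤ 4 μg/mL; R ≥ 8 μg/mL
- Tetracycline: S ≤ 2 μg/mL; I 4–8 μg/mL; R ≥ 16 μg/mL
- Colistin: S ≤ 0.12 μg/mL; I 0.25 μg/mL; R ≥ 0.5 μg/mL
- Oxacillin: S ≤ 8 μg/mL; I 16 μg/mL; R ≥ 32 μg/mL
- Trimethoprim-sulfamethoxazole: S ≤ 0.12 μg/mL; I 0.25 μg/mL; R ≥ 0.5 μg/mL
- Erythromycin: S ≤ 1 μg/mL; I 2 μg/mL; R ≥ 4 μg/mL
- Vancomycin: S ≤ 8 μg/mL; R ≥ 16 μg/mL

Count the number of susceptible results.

Amikacin 1 μg/mL: ≤ 2 μg/mL → S
Tobramycin: 2 μg/mL is in 1–2 μg/mL → intermediate
Daptomycin (0.5 μg/mL) ≤ 1 μg/mL → S
Nafcillin: 4 μg/mL is ≤ 4 μg/mL ⇒ Susceptible
Tetracycline (16 μg/mL) ≥ 16 μg/mL → Resistant
Colistin (0.25 μg/mL) = 0.25 μg/mL — Intermediate
Oxacillin (4 μg/mL) ≤ 8 μg/mL ⇒ S
Trimethoprim-sulfamethoxazole: 0.12 μg/mL is ≤ 0.12 μg/mL — S
Erythromycin 2 μg/mL: = 2 μg/mL — I
Vancomycin 1 μg/mL: ≤ 8 μg/mL — S
Susceptible: 6

6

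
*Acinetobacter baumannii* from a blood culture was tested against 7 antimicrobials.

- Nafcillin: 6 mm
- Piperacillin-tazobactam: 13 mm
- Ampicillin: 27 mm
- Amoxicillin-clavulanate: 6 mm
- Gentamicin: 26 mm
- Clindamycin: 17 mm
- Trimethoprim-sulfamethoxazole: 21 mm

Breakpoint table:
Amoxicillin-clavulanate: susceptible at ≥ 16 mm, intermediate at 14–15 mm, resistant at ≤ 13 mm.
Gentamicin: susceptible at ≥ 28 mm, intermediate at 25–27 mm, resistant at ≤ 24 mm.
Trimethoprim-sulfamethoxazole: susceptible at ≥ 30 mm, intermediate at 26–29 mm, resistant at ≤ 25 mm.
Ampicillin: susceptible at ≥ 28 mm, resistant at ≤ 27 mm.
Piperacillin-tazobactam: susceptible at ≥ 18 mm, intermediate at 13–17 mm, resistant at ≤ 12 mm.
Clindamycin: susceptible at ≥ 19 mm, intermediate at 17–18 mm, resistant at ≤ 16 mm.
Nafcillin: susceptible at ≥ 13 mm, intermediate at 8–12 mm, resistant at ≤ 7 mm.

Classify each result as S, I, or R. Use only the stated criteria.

Nafcillin: 6 mm is ≤ 7 mm ⇒ resistant
Piperacillin-tazobactam 13 mm: in 13–17 mm ⇒ intermediate
Ampicillin: 27 mm is ≤ 27 mm — R
Amoxicillin-clavulanate (6 mm) ≤ 13 mm — Resistant
Gentamicin: 26 mm is in 25–27 mm ⇒ I
Clindamycin (17 mm) in 17–18 mm → I
Trimethoprim-sulfamethoxazole 21 mm: ≤ 25 mm — resistant

R, I, R, R, I, I, R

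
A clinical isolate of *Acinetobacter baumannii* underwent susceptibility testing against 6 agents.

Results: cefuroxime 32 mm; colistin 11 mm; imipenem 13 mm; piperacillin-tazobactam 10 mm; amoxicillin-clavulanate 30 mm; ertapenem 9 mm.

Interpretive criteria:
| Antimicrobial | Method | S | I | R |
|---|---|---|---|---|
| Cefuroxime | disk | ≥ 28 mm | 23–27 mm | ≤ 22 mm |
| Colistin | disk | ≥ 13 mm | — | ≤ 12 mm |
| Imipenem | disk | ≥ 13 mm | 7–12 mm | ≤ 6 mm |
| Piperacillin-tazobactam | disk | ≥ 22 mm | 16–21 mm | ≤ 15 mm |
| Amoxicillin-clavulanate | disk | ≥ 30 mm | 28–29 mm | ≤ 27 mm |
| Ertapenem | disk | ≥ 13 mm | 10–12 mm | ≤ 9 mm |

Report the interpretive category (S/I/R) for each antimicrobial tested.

S, R, S, R, S, R

Cefuroxime (32 mm) ≥ 28 mm → S
Colistin 11 mm: ≤ 12 mm ⇒ R
Imipenem: 13 mm is ≥ 13 mm — Susceptible
Piperacillin-tazobactam: 10 mm is ≤ 15 mm — resistant
Amoxicillin-clavulanate (30 mm) ≥ 30 mm ⇒ S
Ertapenem: 9 mm is ≤ 9 mm — Resistant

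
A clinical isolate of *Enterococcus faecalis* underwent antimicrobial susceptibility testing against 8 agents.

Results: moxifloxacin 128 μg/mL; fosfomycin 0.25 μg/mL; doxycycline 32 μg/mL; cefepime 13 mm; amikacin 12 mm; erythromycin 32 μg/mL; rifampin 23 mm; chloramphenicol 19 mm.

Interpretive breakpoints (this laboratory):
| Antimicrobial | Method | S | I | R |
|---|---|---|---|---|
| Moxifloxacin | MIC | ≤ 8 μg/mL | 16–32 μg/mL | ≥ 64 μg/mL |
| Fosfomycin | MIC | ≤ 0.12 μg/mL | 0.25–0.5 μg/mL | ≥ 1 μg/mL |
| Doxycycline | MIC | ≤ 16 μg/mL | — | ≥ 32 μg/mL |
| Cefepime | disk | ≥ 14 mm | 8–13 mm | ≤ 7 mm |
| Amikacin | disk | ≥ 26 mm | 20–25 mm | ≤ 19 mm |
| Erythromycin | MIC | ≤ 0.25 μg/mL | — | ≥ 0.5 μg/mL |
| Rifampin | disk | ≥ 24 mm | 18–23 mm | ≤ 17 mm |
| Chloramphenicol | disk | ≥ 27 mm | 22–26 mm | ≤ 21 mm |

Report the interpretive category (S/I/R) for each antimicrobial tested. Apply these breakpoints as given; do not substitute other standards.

Moxifloxacin 128 μg/mL: ≥ 64 μg/mL ⇒ R
Fosfomycin 0.25 μg/mL: in 0.25–0.5 μg/mL — intermediate
Doxycycline (32 μg/mL) ≥ 32 μg/mL → Resistant
Cefepime 13 mm: in 8–13 mm — I
Amikacin 12 mm: ≤ 19 mm ⇒ Resistant
Erythromycin (32 μg/mL) ≥ 0.5 μg/mL → resistant
Rifampin (23 mm) in 18–23 mm → I
Chloramphenicol: 19 mm is ≤ 21 mm — Resistant

R, I, R, I, R, R, I, R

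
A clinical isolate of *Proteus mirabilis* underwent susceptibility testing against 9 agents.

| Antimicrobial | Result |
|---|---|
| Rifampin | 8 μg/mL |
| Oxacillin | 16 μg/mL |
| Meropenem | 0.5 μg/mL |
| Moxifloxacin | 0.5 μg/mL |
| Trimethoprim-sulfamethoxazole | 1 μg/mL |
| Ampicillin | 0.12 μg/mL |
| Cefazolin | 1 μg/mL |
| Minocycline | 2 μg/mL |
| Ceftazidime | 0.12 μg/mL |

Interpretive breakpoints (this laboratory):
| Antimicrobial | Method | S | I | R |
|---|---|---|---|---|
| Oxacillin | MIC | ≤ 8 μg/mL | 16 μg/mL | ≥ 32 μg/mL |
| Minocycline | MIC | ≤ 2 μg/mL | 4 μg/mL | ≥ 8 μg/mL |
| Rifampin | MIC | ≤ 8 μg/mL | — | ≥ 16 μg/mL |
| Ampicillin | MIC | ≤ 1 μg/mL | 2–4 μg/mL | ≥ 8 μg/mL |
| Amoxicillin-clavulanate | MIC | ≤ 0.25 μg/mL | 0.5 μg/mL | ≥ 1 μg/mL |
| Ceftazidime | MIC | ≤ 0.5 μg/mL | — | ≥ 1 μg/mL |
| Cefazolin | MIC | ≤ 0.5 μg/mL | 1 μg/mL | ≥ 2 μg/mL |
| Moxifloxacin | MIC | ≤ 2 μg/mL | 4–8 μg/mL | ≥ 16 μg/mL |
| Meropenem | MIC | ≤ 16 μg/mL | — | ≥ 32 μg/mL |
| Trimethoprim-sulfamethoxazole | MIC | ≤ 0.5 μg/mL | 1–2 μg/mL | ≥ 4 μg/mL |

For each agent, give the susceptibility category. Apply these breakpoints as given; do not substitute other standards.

S, I, S, S, I, S, I, S, S

Rifampin: 8 μg/mL is ≤ 8 μg/mL ⇒ susceptible
Oxacillin (16 μg/mL) = 16 μg/mL → I
Meropenem (0.5 μg/mL) ≤ 16 μg/mL — Susceptible
Moxifloxacin: 0.5 μg/mL is ≤ 2 μg/mL — S
Trimethoprim-sulfamethoxazole (1 μg/mL) in 1–2 μg/mL ⇒ intermediate
Ampicillin 0.12 μg/mL: ≤ 1 μg/mL ⇒ Susceptible
Cefazolin 1 μg/mL: = 1 μg/mL → intermediate
Minocycline 2 μg/mL: ≤ 2 μg/mL ⇒ S
Ceftazidime: 0.12 μg/mL is ≤ 0.5 μg/mL ⇒ Susceptible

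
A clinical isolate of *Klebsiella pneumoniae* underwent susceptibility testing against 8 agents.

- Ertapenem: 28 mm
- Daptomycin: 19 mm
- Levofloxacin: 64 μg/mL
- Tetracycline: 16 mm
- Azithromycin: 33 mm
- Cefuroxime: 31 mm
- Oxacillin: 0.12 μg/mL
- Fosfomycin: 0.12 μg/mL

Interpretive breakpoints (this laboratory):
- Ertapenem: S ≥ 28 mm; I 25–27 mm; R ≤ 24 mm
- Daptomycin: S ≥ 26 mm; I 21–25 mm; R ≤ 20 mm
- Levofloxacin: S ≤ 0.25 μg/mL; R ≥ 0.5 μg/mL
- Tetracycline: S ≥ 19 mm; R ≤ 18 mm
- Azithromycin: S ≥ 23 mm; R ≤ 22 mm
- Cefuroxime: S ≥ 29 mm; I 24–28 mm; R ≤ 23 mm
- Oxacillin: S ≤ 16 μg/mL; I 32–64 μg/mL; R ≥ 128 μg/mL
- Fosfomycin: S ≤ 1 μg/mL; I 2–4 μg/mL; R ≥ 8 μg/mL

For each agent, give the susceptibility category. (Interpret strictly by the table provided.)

Ertapenem (28 mm) ≥ 28 mm — Susceptible
Daptomycin 19 mm: ≤ 20 mm — Resistant
Levofloxacin (64 μg/mL) ≥ 0.5 μg/mL ⇒ R
Tetracycline: 16 mm is ≤ 18 mm ⇒ Resistant
Azithromycin 33 mm: ≥ 23 mm — Susceptible
Cefuroxime 31 mm: ≥ 29 mm ⇒ susceptible
Oxacillin: 0.12 μg/mL is ≤ 16 μg/mL → Susceptible
Fosfomycin 0.12 μg/mL: ≤ 1 μg/mL — S

S, R, R, R, S, S, S, S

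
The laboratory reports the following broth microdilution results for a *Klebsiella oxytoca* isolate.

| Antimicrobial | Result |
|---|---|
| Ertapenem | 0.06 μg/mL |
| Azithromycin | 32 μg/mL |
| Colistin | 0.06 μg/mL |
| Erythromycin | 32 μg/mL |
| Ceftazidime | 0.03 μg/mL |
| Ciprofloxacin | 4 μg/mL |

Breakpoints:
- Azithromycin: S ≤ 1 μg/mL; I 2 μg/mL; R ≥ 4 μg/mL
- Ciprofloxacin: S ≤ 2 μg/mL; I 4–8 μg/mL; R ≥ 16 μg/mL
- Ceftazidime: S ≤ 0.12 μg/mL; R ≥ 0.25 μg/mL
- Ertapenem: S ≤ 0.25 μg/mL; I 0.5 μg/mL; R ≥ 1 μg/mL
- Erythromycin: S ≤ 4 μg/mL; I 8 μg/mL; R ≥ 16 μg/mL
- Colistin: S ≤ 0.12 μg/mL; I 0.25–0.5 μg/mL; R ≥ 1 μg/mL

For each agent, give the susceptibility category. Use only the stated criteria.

S, R, S, R, S, I

Ertapenem (0.06 μg/mL) ≤ 0.25 μg/mL → S
Azithromycin (32 μg/mL) ≥ 4 μg/mL — Resistant
Colistin 0.06 μg/mL: ≤ 0.12 μg/mL — susceptible
Erythromycin (32 μg/mL) ≥ 16 μg/mL → resistant
Ceftazidime: 0.03 μg/mL is ≤ 0.12 μg/mL — susceptible
Ciprofloxacin (4 μg/mL) in 4–8 μg/mL → I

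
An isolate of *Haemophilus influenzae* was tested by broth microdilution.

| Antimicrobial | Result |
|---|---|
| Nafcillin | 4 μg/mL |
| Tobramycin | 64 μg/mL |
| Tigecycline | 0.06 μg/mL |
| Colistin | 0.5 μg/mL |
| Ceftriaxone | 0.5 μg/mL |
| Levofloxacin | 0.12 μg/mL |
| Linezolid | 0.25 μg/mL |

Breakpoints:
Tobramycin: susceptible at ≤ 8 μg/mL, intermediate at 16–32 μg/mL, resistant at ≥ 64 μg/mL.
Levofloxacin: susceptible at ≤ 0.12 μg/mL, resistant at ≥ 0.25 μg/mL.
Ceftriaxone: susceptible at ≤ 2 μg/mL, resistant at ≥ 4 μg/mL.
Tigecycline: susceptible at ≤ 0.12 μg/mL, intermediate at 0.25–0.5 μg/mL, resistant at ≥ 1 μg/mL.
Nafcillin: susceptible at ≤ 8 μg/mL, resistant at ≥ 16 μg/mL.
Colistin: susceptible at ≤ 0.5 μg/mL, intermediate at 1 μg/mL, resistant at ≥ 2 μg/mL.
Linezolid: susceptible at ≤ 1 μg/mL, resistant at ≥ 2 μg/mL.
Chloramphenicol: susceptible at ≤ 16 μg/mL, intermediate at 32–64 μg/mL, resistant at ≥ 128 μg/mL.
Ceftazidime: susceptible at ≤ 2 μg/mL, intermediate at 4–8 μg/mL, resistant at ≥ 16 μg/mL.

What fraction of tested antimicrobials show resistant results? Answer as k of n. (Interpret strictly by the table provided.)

Nafcillin (4 μg/mL) ≤ 8 μg/mL ⇒ Susceptible
Tobramycin 64 μg/mL: ≥ 64 μg/mL → resistant
Tigecycline (0.06 μg/mL) ≤ 0.12 μg/mL ⇒ Susceptible
Colistin (0.5 μg/mL) ≤ 0.5 μg/mL ⇒ S
Ceftriaxone: 0.5 μg/mL is ≤ 2 μg/mL → S
Levofloxacin (0.12 μg/mL) ≤ 0.12 μg/mL ⇒ Susceptible
Linezolid (0.25 μg/mL) ≤ 1 μg/mL ⇒ susceptible
Resistant: 1/7

1 of 7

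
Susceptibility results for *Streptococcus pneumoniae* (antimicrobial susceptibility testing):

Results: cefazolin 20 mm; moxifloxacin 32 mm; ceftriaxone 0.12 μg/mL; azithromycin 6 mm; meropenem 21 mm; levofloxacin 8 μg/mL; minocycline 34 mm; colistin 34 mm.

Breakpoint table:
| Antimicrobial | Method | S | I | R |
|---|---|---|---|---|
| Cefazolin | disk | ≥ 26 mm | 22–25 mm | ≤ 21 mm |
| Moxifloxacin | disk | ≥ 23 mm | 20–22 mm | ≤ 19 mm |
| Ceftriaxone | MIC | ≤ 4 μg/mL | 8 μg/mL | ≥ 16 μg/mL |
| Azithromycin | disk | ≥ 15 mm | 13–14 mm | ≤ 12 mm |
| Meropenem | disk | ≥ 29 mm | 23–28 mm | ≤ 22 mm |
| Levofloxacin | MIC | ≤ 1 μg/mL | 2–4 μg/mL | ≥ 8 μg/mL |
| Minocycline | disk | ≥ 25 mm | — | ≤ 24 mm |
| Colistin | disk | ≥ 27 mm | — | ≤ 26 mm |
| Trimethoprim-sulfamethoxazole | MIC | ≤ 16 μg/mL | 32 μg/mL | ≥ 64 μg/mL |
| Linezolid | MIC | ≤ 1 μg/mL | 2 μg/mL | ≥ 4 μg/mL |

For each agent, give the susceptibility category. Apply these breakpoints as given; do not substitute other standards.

R, S, S, R, R, R, S, S

Cefazolin 20 mm: ≤ 21 mm → resistant
Moxifloxacin 32 mm: ≥ 23 mm — susceptible
Ceftriaxone 0.12 μg/mL: ≤ 4 μg/mL ⇒ S
Azithromycin (6 mm) ≤ 12 mm → Resistant
Meropenem (21 mm) ≤ 22 mm — resistant
Levofloxacin 8 μg/mL: ≥ 8 μg/mL — R
Minocycline: 34 mm is ≥ 25 mm — S
Colistin 34 mm: ≥ 27 mm → Susceptible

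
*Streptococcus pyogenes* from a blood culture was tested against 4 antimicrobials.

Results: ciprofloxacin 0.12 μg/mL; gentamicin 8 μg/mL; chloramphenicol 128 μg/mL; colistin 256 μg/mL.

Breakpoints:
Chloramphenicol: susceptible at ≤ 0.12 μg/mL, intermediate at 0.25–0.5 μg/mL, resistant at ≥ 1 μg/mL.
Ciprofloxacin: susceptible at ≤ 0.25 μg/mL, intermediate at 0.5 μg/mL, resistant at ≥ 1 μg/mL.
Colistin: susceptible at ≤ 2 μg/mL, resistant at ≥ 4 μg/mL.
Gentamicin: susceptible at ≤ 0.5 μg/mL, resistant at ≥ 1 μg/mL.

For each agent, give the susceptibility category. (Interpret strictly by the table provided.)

S, R, R, R

Ciprofloxacin 0.12 μg/mL: ≤ 0.25 μg/mL ⇒ susceptible
Gentamicin: 8 μg/mL is ≥ 1 μg/mL — resistant
Chloramphenicol (128 μg/mL) ≥ 1 μg/mL ⇒ resistant
Colistin (256 μg/mL) ≥ 4 μg/mL — resistant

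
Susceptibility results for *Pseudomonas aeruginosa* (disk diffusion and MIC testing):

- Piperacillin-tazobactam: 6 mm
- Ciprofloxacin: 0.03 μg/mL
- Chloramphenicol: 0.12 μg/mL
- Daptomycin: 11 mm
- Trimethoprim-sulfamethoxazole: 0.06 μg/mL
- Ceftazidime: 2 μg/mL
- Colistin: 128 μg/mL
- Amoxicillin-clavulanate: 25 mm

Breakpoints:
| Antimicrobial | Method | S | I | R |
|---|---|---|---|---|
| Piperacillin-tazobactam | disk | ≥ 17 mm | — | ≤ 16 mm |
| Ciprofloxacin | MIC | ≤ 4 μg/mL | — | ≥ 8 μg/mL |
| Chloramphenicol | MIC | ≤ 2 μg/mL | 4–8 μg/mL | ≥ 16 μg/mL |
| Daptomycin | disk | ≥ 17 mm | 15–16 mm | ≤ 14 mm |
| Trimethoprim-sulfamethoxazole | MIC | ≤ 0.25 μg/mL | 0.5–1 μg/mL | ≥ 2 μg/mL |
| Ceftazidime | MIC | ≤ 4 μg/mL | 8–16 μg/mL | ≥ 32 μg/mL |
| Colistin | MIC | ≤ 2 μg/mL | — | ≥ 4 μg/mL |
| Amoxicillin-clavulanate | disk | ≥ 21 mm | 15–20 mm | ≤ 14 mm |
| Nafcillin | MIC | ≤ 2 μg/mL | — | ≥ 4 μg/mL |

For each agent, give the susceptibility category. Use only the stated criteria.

Piperacillin-tazobactam 6 mm: ≤ 16 mm — Resistant
Ciprofloxacin: 0.03 μg/mL is ≤ 4 μg/mL ⇒ Susceptible
Chloramphenicol 0.12 μg/mL: ≤ 2 μg/mL → Susceptible
Daptomycin (11 mm) ≤ 14 mm — resistant
Trimethoprim-sulfamethoxazole: 0.06 μg/mL is ≤ 0.25 μg/mL — Susceptible
Ceftazidime: 2 μg/mL is ≤ 4 μg/mL → Susceptible
Colistin: 128 μg/mL is ≥ 4 μg/mL → resistant
Amoxicillin-clavulanate: 25 mm is ≥ 21 mm → Susceptible

R, S, S, R, S, S, R, S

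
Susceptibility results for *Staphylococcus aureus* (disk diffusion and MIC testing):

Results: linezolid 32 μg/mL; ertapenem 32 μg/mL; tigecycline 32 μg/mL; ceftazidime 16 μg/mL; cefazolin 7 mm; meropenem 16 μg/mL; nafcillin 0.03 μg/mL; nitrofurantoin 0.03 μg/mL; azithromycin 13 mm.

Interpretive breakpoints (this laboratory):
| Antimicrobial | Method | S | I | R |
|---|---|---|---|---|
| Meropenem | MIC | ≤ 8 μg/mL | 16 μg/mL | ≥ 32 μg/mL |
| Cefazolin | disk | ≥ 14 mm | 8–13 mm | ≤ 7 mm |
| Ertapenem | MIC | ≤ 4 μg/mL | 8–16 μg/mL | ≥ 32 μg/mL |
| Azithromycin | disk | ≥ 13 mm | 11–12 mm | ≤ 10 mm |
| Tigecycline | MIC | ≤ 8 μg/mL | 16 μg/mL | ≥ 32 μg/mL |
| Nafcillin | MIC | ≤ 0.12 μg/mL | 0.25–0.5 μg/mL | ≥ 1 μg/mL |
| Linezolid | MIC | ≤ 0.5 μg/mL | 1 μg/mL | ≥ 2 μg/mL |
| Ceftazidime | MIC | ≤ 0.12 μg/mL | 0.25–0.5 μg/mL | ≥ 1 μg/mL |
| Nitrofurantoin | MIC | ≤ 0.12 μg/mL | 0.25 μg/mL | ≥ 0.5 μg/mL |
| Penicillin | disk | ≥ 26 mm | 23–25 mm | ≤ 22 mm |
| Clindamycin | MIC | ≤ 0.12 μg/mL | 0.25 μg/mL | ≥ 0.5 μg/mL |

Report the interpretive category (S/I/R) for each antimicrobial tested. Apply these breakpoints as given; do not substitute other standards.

R, R, R, R, R, I, S, S, S

Linezolid (32 μg/mL) ≥ 2 μg/mL → Resistant
Ertapenem: 32 μg/mL is ≥ 32 μg/mL → resistant
Tigecycline: 32 μg/mL is ≥ 32 μg/mL — resistant
Ceftazidime (16 μg/mL) ≥ 1 μg/mL — R
Cefazolin (7 mm) ≤ 7 mm — Resistant
Meropenem 16 μg/mL: = 16 μg/mL — Intermediate
Nafcillin (0.03 μg/mL) ≤ 0.12 μg/mL → Susceptible
Nitrofurantoin (0.03 μg/mL) ≤ 0.12 μg/mL → Susceptible
Azithromycin 13 mm: ≥ 13 mm ⇒ Susceptible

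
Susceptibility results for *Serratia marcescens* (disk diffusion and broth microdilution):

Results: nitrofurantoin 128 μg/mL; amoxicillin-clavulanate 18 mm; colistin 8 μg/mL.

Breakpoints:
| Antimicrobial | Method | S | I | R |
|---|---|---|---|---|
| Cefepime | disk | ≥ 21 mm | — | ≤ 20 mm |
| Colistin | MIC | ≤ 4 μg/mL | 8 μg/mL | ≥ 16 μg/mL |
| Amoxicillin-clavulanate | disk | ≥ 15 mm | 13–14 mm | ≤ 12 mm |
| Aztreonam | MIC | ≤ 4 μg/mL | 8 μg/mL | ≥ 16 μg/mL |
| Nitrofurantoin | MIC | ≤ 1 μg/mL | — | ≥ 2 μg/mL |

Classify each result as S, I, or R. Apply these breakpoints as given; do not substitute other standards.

R, S, I

Nitrofurantoin: 128 μg/mL is ≥ 2 μg/mL → Resistant
Amoxicillin-clavulanate: 18 mm is ≥ 15 mm → susceptible
Colistin 8 μg/mL: = 8 μg/mL ⇒ I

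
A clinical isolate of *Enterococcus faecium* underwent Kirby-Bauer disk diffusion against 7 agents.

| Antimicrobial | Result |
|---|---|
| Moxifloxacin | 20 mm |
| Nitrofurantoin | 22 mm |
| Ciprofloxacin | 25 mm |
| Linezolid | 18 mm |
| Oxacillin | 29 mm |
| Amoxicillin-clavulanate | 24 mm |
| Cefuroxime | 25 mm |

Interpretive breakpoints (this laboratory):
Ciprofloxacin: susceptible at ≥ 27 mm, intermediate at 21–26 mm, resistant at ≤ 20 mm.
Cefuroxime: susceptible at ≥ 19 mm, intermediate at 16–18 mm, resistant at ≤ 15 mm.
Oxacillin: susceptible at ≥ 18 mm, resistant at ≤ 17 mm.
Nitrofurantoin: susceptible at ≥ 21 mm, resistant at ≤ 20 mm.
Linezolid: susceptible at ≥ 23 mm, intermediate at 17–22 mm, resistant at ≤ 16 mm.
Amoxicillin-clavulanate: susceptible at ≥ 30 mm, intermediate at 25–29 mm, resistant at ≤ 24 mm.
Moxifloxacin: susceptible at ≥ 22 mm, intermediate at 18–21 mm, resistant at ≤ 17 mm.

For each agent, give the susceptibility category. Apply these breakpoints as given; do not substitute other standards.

I, S, I, I, S, R, S

Moxifloxacin (20 mm) in 18–21 mm — intermediate
Nitrofurantoin 22 mm: ≥ 21 mm ⇒ Susceptible
Ciprofloxacin 25 mm: in 21–26 mm ⇒ Intermediate
Linezolid: 18 mm is in 17–22 mm → I
Oxacillin 29 mm: ≥ 18 mm — S
Amoxicillin-clavulanate 24 mm: ≤ 24 mm → Resistant
Cefuroxime: 25 mm is ≥ 19 mm → Susceptible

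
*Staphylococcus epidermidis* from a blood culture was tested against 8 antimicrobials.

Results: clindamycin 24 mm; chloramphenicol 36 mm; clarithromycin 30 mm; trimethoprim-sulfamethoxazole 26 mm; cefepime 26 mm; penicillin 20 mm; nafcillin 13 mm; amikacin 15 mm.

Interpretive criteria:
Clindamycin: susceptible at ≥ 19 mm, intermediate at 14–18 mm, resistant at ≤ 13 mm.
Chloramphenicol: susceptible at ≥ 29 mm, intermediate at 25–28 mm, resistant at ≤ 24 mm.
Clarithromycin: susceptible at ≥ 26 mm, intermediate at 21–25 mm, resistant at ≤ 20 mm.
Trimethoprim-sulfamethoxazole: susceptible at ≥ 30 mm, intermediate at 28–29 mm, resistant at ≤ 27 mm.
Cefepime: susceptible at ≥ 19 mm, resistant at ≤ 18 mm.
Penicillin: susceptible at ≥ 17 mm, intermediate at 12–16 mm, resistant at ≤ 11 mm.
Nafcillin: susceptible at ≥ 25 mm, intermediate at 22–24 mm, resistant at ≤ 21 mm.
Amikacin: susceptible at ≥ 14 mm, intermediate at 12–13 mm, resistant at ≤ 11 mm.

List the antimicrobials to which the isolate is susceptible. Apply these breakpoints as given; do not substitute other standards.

clindamycin, chloramphenicol, clarithromycin, cefepime, penicillin, amikacin

Clindamycin 24 mm: ≥ 19 mm → S
Chloramphenicol: 36 mm is ≥ 29 mm → S
Clarithromycin: 30 mm is ≥ 26 mm → susceptible
Trimethoprim-sulfamethoxazole: 26 mm is ≤ 27 mm — Resistant
Cefepime (26 mm) ≥ 19 mm → S
Penicillin (20 mm) ≥ 17 mm ⇒ susceptible
Nafcillin 13 mm: ≤ 21 mm → resistant
Amikacin (15 mm) ≥ 14 mm — susceptible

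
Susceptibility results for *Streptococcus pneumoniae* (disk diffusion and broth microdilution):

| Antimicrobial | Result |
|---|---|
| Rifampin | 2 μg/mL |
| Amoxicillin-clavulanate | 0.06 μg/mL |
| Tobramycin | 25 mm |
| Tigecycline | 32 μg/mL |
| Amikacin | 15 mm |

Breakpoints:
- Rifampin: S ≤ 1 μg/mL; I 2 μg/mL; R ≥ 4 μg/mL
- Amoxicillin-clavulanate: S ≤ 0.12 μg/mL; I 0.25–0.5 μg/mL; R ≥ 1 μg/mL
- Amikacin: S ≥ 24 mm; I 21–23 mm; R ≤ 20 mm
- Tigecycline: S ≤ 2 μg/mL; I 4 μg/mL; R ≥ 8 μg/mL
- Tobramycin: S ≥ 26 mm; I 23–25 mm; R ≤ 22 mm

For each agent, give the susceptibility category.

Rifampin (2 μg/mL) = 2 μg/mL — Intermediate
Amoxicillin-clavulanate: 0.06 μg/mL is ≤ 0.12 μg/mL ⇒ S
Tobramycin (25 mm) in 23–25 mm → intermediate
Tigecycline: 32 μg/mL is ≥ 8 μg/mL ⇒ resistant
Amikacin: 15 mm is ≤ 20 mm — R

I, S, I, R, R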